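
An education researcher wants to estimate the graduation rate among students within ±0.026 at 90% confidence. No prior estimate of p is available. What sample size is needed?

Conservative approach: use p = 0.5 (maximizes p(1-p) = 0.25). n = z²(0.25)/E² = 1.645²×0.25/0.026² = 1000.7 → n = 1001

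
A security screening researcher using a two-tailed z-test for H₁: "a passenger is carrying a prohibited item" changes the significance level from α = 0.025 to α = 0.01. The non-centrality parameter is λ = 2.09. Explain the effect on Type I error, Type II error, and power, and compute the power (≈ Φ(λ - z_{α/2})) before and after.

Decreasing α from 0.025 to 0.01:
• Type I error rate decreases (α is the Type I rate by definition).
• Critical value moves from z_{α/2} = 2.241 to 2.576, so power = Φ(λ - z_{α/2}) goes from Φ(2.09 - 2.241) = 0.44 to Φ(2.09 - 2.576) = 0.313.
• Type II error rate β = 1 - power therefore increases (0.56 → 0.687).
Appropriate when false positives are costly — here, detaining an innocent passenger — delay and inconvenience.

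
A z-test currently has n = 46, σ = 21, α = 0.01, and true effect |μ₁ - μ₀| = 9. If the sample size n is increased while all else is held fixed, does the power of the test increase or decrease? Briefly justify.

Power increases: a larger n shrinks the standard error σ/√n, moving the sampling distribution under H₁ further from the critical value.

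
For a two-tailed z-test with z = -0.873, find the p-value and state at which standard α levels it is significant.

p = 2·P(Z > |-0.873|) = 2·(1 - Φ(0.873)) ≈ 0.3827. Not significant at any standard level.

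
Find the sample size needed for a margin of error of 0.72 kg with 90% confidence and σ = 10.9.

n = (z*σ/E)² = (1.645×10.9/0.72)² = 620.2 → n = 621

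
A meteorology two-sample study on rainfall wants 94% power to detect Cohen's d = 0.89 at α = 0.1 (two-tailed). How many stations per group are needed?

z_{α/2} = 1.645, z_β = Φ⁻¹(0.94) = 1.555. For large effect (d = 0.89): n per group = 2(z_{α/2} + z_β)²/d² = 2(1.645 + 1.555)²/0.89² = 25.9 → 26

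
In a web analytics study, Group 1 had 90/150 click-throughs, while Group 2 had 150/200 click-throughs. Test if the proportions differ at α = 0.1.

p̂₁ = 0.6, p̂₂ = 0.75, pooled p̂ = 0.686. z = -2.991. Critical: ±1.645. Reject H₀.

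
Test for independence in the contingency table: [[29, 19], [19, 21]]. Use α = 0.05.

χ² = 1.468. df = 1, critical = 3.841. Fail to reject H₀. No evidence of dependence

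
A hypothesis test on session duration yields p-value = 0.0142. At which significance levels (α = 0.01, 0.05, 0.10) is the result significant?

p = 0.0142. Significant at: α = 0.05, 0.1.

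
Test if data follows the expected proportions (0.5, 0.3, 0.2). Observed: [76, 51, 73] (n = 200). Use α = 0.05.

Expected: [100.0, 60.0, 40.0]. χ² = 34.335. df = 2, critical = 5.991. Reject H₀.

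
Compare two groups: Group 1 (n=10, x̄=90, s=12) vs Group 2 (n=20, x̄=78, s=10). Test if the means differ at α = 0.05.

Pooled sp = 10.68. t = 2.9, df = 28. Critical t = ±2.048. Reject H₀.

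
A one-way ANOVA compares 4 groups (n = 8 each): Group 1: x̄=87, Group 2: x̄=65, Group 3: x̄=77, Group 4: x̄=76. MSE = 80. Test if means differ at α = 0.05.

Grand mean = 76.25. SS_between = 1942.0, MS_between = 647.33. F = 8.092, F_crit ≈ 2.947. Reject H₀.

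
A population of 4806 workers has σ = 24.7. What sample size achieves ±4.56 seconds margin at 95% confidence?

Without FPC: n₀ = (1.96×24.7/4.56)² = 112.714. With FPC: n = n₀N/(n₀+N-1) = 110.2 → n = 111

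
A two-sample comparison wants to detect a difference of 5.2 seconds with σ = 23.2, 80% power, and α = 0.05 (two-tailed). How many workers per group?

n per group = 2(z_α/2 + z_β)²σ²/d² = 2×(1.96 + 0.84)²×23.2²/5.2² = 312.1 → n = 313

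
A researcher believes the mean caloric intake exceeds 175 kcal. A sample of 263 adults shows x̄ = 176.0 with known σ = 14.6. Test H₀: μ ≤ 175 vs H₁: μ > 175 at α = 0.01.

z = 1.111. Critical value: 2.33. Fail to reject H₀.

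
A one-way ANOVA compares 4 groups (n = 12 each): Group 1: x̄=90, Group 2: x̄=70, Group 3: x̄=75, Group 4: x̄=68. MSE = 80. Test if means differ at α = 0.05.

Grand mean = 75.75. SS_between = 3561.0, MS_between = 1187.0. F = 14.838, F_crit ≈ 2.816. Reject H₀.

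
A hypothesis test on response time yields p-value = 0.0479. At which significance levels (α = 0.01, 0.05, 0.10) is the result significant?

p = 0.0479. Significant at: α = 0.05, 0.1.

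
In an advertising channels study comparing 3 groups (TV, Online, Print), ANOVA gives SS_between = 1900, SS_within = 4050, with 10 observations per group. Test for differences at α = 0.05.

df_between = 2, df_within = 27. F = MS_between/MS_within = 950.0/150.0 = 6.333. F_crit ≈ 3.354. Reject H₀. At least one mean differs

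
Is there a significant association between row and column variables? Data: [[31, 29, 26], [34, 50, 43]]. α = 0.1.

χ² = 2.095. df = 2, critical = 4.605. Fail to reject H₀. No evidence of dependence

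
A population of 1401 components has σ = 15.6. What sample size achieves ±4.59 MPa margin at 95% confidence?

Without FPC: n₀ = (1.96×15.6/4.59)² = 44.375. With FPC: n = n₀N/(n₀+N-1) = 43.04 → n = 44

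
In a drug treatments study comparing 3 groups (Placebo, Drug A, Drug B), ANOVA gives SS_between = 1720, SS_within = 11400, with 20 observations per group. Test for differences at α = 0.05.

df_between = 2, df_within = 57. F = MS_between/MS_within = 860.0/200.0 = 4.3. F_crit ≈ 3.159. Reject H₀. At least one mean differs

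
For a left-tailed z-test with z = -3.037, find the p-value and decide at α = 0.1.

p = P(Z < -3.037) = Φ(-3.037) ≈ 0.0012. Since p < 0.1, reject H₀ (significant) at α = 0.1.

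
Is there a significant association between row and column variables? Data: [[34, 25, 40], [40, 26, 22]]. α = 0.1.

χ² = 5.102. df = 2, critical = 4.605. Reject H₀. Variables are dependent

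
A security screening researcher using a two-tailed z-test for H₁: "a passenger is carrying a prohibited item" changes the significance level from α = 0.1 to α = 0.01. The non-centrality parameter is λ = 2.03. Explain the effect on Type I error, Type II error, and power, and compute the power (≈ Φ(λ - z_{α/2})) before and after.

Decreasing α from 0.1 to 0.01:
• Type I error rate decreases (α is the Type I rate by definition).
• Critical value moves from z_{α/2} = 1.645 to 2.576, so power = Φ(λ - z_{α/2}) goes from Φ(2.03 - 1.645) = 0.65 to Φ(2.03 - 2.576) = 0.293.
• Type II error rate β = 1 - power therefore increases (0.35 → 0.707).
Appropriate when false positives are costly — here, detaining an innocent passenger — delay and inconvenience.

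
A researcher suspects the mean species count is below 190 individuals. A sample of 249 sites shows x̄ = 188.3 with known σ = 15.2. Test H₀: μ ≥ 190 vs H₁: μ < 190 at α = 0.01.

z = -1.765. Critical value: -2.33. Fail to reject H₀.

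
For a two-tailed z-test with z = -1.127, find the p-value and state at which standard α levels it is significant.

p = 2·P(Z > |-1.127|) = 2·(1 - Φ(1.127)) ≈ 0.2597. Not significant at any standard level.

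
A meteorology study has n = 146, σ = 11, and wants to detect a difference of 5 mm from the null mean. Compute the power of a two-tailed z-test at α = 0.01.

SE = σ/√n = 11/√146 = 0.91. Non-centrality λ = d/SE = 5/0.91 = 5.492. Power ≈ Φ(λ - z_{α/2}) = Φ(5.492 - 2.576) = Φ(2.916) = 0.998.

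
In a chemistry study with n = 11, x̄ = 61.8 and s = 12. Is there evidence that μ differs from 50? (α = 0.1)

t = (x̄ - μ₀)/(s/√n) = (61.8 - 50)/(12/√11) = 3.261. df = 10, critical t = ±1.812. Reject H₀.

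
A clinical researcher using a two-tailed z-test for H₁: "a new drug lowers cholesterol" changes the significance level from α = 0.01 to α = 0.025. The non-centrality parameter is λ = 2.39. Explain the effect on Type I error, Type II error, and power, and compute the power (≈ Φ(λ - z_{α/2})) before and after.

Increasing α from 0.01 to 0.025:
• Type I error rate increases (α is the Type I rate by definition).
• Critical value moves from z_{α/2} = 2.576 to 2.241, so power = Φ(λ - z_{α/2}) goes from Φ(2.39 - 2.576) = 0.426 to Φ(2.39 - 2.241) = 0.559.
• Type II error rate β = 1 - power therefore decreases (0.574 → 0.441).
Appropriate when false negatives are costly — here, shelving an effective drug — patients miss out on a treatment that would have helped.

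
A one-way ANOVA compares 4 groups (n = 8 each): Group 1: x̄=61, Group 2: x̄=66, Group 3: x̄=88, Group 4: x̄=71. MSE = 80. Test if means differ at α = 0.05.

Grand mean = 71.5. SS_between = 3304.0, MS_between = 1101.33. F = 13.767, F_crit ≈ 2.947. Reject H₀.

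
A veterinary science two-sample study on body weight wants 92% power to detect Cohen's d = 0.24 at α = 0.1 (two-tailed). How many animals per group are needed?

z_{α/2} = 1.645, z_β = Φ⁻¹(0.92) = 1.405. For small effect (d = 0.24): n per group = 2(z_{α/2} + z_β)²/d² = 2(1.645 + 1.405)²/0.24² = 323.003 → 324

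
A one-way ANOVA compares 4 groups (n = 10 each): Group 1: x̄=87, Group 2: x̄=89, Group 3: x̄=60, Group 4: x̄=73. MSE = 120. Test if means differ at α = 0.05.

Grand mean = 77.25. SS_between = 5487.5, MS_between = 1829.17. F = 15.243, F_crit ≈ 2.866. Reject H₀.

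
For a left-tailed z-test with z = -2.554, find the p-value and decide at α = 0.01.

p = P(Z < -2.554) = Φ(-2.554) ≈ 0.0053. Since p < 0.01, reject H₀ (significant) at α = 0.01.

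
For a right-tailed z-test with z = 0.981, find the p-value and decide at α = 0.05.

p = P(Z > 0.981) = 1 - Φ(0.981) ≈ 0.1633. Since p ≥ 0.05, fail to reject H₀ (not significant) at α = 0.05.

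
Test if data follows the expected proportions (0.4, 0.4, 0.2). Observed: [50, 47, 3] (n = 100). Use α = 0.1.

Expected: [40.0, 40.0, 20.0]. χ² = 18.175. df = 2, critical = 4.605. Reject H₀.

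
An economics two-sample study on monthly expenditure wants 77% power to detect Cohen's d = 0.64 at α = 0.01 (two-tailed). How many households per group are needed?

z_{α/2} = 2.576, z_β = Φ⁻¹(0.77) = 0.739. For medium effect (d = 0.64): n per group = 2(z_{α/2} + z_β)²/d² = 2(2.576 + 0.739)²/0.64² = 53.7 → 54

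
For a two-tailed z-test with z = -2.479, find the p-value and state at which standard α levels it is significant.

p = 2·P(Z > |-2.479|) = 2·(1 - Φ(2.479)) ≈ 0.0132. Significant at α = 0.1; Significant at α = 0.05.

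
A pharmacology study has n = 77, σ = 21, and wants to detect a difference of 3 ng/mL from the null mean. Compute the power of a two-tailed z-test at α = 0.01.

SE = σ/√n = 21/√77 = 2.393. Non-centrality λ = d/SE = 3/2.393 = 1.254. Power ≈ Φ(λ - z_{α/2}) = Φ(1.254 - 2.576) = Φ(-1.322) = 0.093.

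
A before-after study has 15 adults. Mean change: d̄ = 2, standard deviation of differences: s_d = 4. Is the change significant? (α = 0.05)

t = d̄/(s_d/√n) = 2/(4/√15) = 1.936. df = 14, critical t = ±2.145. Fail to reject H₀.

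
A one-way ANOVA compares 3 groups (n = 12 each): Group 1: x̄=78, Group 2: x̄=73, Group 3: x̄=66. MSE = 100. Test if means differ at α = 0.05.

Grand mean = 72.33. SS_between = 872.0, MS_between = 436.0. F = 4.36, F_crit ≈ 3.285. Reject H₀.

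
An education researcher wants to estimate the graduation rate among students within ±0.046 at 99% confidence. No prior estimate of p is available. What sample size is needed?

Conservative approach: use p = 0.5 (maximizes p(1-p) = 0.25). n = z²(0.25)/E² = 2.576²×0.25/0.046² = 784.0 → n = 784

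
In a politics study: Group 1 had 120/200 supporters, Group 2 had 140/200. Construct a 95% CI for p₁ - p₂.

p̂₁ = 0.6, p̂₂ = 0.7. Difference = -0.1. CI = (-0.193, -0.007)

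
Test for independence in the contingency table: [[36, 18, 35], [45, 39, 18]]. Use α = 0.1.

χ² = 13.367. df = 2, critical = 4.605. Reject H₀. Variables are dependent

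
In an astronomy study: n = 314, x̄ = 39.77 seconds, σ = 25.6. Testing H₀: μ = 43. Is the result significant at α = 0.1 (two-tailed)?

z = (39.77 - 43)/(25.6/√314) = -2.236. Since |z| > 1.645, significant at α = 0.1.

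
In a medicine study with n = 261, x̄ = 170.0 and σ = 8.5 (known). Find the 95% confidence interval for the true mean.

CI = x̄ ± z*(σ/√n) = 170.0 ± 1.96(8.5/√261) = 170.0 ± 1.03 = (168.97, 171.03)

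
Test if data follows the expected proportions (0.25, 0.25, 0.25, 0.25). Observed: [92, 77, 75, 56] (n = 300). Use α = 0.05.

Expected: [75.0, 75.0, 75.0, 75.0]. χ² = 8.72. df = 3, critical = 7.815. Reject H₀.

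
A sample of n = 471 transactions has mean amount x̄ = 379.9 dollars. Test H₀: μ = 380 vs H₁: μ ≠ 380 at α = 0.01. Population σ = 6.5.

z = (x̄ - μ₀)/(σ/√n) = (379.9 - 380)/(6.5/√471) = -0.334. Critical value: ±2.576. Since |-0.334| ≤ 2.576, Fail to reject H₀.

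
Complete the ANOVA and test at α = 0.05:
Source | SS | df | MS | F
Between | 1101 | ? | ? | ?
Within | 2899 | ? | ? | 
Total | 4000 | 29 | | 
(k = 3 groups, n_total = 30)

df_between = 2, df_within = 27. MS_between = 550.5, MS_within = 107.37. F = 5.127, F_crit ≈ 3.354. Reject H₀.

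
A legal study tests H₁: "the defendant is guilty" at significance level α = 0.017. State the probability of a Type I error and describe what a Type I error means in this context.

P(Type I error) = α = 0.017. A Type I error is rejecting H₀ when H₀ is actually true (false positive) — here, concluding that the defendant is guilty when in fact this is not the case. Consequence: convicting an innocent person.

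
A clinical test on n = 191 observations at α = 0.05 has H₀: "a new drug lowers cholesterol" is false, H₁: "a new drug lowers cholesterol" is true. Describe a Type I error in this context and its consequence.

Type I error: rejecting H₀ when it is true — concluding that a new drug lowers cholesterol when in fact it is not. Consequence: approving an ineffective drug — patients take a useless medication and may skip effective alternatives.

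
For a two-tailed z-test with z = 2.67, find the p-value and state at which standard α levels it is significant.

p = 2·P(Z > |2.67|) = 2·(1 - Φ(2.67)) ≈ 0.0076. Significant at α = 0.1; Significant at α = 0.05; Significant at α = 0.01.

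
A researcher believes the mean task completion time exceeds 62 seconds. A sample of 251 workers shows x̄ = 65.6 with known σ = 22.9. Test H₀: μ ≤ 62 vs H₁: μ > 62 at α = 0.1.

z = 2.491. Critical value: 1.28. Reject H₀.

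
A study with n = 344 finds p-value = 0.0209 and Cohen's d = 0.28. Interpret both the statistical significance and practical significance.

Statistically significant (p = 0.0209 < 0.05). Cohen's d = 0.28 indicates a small effect size. Both statistical and practical significance should be considered.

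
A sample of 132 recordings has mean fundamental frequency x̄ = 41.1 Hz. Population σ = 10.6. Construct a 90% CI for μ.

CI = x̄ ± z*(σ/√n) = 41.1 ± 1.645(10.6/√132) = 41.1 ± 1.52 = (39.58, 42.62)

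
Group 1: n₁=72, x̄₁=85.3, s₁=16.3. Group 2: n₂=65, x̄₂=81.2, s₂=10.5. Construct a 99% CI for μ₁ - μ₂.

Difference = 4.1. SE = √(16.3²/72 + 10.5²/65) = 2.321. CI = (-1.88, 10.08)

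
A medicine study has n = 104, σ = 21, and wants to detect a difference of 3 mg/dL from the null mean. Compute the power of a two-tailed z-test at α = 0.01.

SE = σ/√n = 21/√104 = 2.059. Non-centrality λ = d/SE = 3/2.059 = 1.457. Power ≈ Φ(λ - z_{α/2}) = Φ(1.457 - 2.576) = Φ(-1.119) = 0.132.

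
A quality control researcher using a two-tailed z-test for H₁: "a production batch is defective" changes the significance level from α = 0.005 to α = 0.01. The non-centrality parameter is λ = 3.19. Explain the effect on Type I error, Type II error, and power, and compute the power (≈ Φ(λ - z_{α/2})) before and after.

Increasing α from 0.005 to 0.01:
• Type I error rate increases (α is the Type I rate by definition).
• Critical value moves from z_{α/2} = 2.807 to 2.576, so power = Φ(λ - z_{α/2}) goes from Φ(3.19 - 2.807) = 0.649 to Φ(3.19 - 2.576) = 0.73.
• Type II error rate β = 1 - power therefore decreases (0.351 → 0.27).
Appropriate when false negatives are costly — here, shipping a defective batch — faulty products reach customers.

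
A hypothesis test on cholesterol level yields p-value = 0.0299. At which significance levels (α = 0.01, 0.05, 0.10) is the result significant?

p = 0.0299. Significant at: α = 0.05, 0.1.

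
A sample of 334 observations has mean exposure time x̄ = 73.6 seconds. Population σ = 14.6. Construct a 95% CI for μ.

CI = x̄ ± z*(σ/√n) = 73.6 ± 1.96(14.6/√334) = 73.6 ± 1.57 = (72.03, 75.17)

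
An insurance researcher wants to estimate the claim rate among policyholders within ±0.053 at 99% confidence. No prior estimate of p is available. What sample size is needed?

Conservative approach: use p = 0.5 (maximizes p(1-p) = 0.25). n = z²(0.25)/E² = 2.576²×0.25/0.053² = 590.6 → n = 591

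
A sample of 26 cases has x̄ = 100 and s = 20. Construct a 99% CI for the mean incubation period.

CI = x̄ ± t*(s/√n) = 100 ± 2.787(20/√26) = (89.07, 110.93)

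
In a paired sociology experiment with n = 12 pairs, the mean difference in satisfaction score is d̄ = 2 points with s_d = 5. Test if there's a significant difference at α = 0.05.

t = d̄/(s_d/√n) = 2/(5/√12) = 1.386. df = 11, critical t = ±2.201. Fail to reject H₀.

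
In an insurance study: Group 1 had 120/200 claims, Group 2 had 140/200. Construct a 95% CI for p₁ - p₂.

p̂₁ = 0.6, p̂₂ = 0.7. Difference = -0.1. CI = (-0.193, -0.007)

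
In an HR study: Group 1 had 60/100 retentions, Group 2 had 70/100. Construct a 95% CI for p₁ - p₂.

p̂₁ = 0.6, p̂₂ = 0.7. Difference = -0.1. CI = (-0.231, 0.031)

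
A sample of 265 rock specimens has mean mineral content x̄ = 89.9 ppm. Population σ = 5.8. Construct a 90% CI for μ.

CI = x̄ ± z*(σ/√n) = 89.9 ± 1.645(5.8/√265) = 89.9 ± 0.59 = (89.31, 90.49)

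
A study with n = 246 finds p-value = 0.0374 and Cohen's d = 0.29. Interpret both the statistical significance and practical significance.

Statistically significant (p = 0.0374 < 0.05). Cohen's d = 0.29 indicates a small effect size. Both statistical and practical significance should be considered.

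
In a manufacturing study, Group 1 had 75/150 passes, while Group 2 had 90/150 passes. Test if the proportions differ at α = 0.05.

p̂₁ = 0.5, p̂₂ = 0.6, pooled p̂ = 0.55. z = -1.741. Critical: ±1.96. Fail to reject H₀.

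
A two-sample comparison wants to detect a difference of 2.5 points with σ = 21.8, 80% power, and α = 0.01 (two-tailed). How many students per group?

n per group = 2(z_α/2 + z_β)²σ²/d² = 2×(2.576 + 0.84)²×21.8²/2.5² = 1774.6 → n = 1775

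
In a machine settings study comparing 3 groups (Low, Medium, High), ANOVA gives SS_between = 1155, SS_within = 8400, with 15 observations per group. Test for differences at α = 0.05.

df_between = 2, df_within = 42. F = MS_between/MS_within = 577.5/200.0 = 2.888. F_crit ≈ 3.22. Fail to reject H₀.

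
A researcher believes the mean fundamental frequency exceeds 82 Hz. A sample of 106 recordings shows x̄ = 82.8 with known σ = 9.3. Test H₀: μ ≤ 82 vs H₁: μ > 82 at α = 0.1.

z = 0.886. Critical value: 1.28. Fail to reject H₀.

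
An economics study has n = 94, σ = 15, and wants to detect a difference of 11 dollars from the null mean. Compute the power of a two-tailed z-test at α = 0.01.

SE = σ/√n = 15/√94 = 1.547. Non-centrality λ = d/SE = 11/1.547 = 7.11. Power ≈ Φ(λ - z_{α/2}) = Φ(7.11 - 2.576) = Φ(4.534) = 1.0.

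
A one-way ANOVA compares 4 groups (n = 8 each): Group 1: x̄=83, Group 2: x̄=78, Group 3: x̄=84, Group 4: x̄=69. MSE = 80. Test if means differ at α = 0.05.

Grand mean = 78.5. SS_between = 1128.0, MS_between = 376.0. F = 4.7, F_crit ≈ 2.947. Reject H₀.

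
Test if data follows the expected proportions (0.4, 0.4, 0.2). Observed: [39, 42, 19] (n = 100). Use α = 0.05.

Expected: [40.0, 40.0, 20.0]. χ² = 0.175. df = 2, critical = 5.991. Fail to reject H₀.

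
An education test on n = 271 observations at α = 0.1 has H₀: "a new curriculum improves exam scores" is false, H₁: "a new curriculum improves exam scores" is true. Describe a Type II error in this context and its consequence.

Type II error: failing to reject H₀ when it is false — concluding that a new curriculum improves exam scores is not supported when in fact it is. Consequence: keeping the old curriculum when the new one would have helped students.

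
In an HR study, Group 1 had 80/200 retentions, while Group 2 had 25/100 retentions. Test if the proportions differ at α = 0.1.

p̂₁ = 0.4, p̂₂ = 0.25, pooled p̂ = 0.35. z = 2.568. Critical: ±1.645. Reject H₀.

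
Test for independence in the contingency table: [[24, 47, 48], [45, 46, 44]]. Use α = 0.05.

χ² = 5.59. df = 2, critical = 5.991. Fail to reject H₀. No evidence of dependence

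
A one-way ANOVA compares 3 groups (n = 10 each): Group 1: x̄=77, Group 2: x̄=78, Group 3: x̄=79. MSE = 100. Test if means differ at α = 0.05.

Grand mean = 78.0. SS_between = 20.0, MS_between = 10.0. F = 0.1, F_crit ≈ 3.354. Fail to reject H₀.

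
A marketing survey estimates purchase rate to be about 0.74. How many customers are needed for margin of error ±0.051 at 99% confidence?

n = z²p(1-p)/E² = 2.576²×0.74×0.26/0.051² = 490.9 → n = 491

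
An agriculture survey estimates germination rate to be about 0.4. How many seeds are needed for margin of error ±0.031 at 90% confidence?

n = z²p(1-p)/E² = 1.645²×0.4×0.6/0.031² = 675.8 → n = 676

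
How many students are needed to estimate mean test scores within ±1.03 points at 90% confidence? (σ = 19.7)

n = (z*σ/E)² = (1.645×19.7/1.03)² = 989.9 → n = 990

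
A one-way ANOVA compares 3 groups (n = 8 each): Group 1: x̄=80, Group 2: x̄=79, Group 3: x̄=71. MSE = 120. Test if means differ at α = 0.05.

Grand mean = 76.67. SS_between = 389.33, MS_between = 194.67. F = 1.622, F_crit ≈ 3.467. Fail to reject H₀.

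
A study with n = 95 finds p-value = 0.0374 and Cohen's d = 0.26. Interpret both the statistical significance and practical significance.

Statistically significant (p = 0.0374 < 0.05). Cohen's d = 0.26 indicates a small effect size. Both statistical and practical significance should be considered.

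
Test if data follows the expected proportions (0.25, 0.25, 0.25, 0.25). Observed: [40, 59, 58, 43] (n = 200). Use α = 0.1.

Expected: [50.0, 50.0, 50.0, 50.0]. χ² = 5.88. df = 3, critical = 6.251. Fail to reject H₀.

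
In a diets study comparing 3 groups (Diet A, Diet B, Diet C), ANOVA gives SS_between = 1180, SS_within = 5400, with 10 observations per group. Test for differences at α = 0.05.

df_between = 2, df_within = 27. F = MS_between/MS_within = 590.0/200.0 = 2.95. F_crit ≈ 3.354. Fail to reject H₀.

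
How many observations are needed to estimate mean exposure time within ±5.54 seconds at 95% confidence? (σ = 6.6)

n = (z*σ/E)² = (1.96×6.6/5.54)² = 5.5 → n = 6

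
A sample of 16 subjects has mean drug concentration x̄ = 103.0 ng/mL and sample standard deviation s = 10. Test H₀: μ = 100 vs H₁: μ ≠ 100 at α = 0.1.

t = (x̄ - μ₀)/(s/√n) = (103.0 - 100)/(10/√16) = 1.2. df = 15, critical t = ±1.753. Fail to reject H₀.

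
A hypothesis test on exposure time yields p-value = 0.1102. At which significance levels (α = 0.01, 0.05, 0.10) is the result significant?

p = 0.1102. Not significant at any of the given levels.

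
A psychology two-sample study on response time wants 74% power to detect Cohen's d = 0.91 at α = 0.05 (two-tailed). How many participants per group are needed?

z_{α/2} = 1.96, z_β = Φ⁻¹(0.74) = 0.643. For large effect (d = 0.91): n per group = 2(z_{α/2} + z_β)²/d² = 2(1.96 + 0.643)²/0.91² = 16.4 → 17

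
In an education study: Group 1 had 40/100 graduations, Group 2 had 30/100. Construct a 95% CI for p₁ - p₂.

p̂₁ = 0.4, p̂₂ = 0.3. Difference = 0.1. CI = (-0.031, 0.231)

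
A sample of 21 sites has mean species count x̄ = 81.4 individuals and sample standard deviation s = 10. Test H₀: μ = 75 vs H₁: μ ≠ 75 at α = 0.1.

t = (x̄ - μ₀)/(s/√n) = (81.4 - 75)/(10/√21) = 2.933. df = 20, critical t = ±1.725. Reject H₀.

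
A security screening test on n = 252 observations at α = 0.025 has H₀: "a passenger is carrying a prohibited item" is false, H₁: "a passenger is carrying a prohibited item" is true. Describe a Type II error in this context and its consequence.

Type II error: failing to reject H₀ when it is false — concluding that a passenger is carrying a prohibited item is not supported when in fact it is. Consequence: letting a prohibited item through — security breach.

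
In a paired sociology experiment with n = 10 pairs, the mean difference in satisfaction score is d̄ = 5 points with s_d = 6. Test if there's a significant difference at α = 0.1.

t = d̄/(s_d/√n) = 5/(6/√10) = 2.635. df = 9, critical t = ±1.833. Reject H₀.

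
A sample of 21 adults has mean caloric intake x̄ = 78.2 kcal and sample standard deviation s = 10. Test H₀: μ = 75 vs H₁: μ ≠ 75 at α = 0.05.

t = (x̄ - μ₀)/(s/√n) = (78.2 - 75)/(10/√21) = 1.466. df = 20, critical t = ±2.086. Fail to reject H₀.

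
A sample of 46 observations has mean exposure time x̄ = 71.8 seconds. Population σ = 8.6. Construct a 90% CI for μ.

CI = x̄ ± z*(σ/√n) = 71.8 ± 1.645(8.6/√46) = 71.8 ± 2.09 = (69.71, 73.89)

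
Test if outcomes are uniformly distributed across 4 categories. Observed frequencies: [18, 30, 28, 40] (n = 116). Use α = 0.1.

Expected = 29 each. χ² = Σ(O-E)²/E = 8.414. df = 3, critical value = 6.251. Reject H₀.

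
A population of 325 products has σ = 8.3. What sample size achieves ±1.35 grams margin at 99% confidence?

Without FPC: n₀ = (2.576×8.3/1.35)² = 250.831. With FPC: n = n₀N/(n₀+N-1) = 141.8 → n = 142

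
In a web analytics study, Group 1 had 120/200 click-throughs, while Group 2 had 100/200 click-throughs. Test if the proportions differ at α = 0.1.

p̂₁ = 0.6, p̂₂ = 0.5, pooled p̂ = 0.55. z = 2.01. Critical: ±1.645. Reject H₀.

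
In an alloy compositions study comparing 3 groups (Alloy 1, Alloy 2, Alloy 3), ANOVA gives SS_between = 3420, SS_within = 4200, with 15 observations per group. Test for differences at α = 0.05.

df_between = 2, df_within = 42. F = MS_between/MS_within = 1710.0/100.0 = 17.1. F_crit ≈ 3.22. Reject H₀. At least one mean differs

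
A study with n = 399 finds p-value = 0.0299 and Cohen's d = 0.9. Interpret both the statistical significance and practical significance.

Statistically significant (p = 0.0299 < 0.05). Cohen's d = 0.9 indicates a large effect size. Both statistical and practical significance should be considered.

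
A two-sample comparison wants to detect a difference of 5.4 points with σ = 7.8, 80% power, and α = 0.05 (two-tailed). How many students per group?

n per group = 2(z_α/2 + z_β)²σ²/d² = 2×(1.96 + 0.84)²×7.8²/5.4² = 32.7 → n = 33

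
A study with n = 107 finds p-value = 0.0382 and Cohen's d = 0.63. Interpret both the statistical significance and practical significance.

Statistically significant (p = 0.0382 < 0.05). Cohen's d = 0.63 indicates a medium effect size. Both statistical and practical significance should be considered.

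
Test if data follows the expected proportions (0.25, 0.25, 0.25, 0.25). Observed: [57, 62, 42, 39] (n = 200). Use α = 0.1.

Expected: [50.0, 50.0, 50.0, 50.0]. χ² = 7.56. df = 3, critical = 6.251. Reject H₀.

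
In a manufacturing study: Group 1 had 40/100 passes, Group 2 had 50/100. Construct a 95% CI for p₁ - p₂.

p̂₁ = 0.4, p̂₂ = 0.5. Difference = -0.1. CI = (-0.237, 0.037)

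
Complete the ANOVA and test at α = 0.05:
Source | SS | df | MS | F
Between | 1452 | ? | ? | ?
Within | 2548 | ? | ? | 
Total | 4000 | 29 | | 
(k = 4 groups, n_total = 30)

df_between = 3, df_within = 26. MS_between = 484.0, MS_within = 98.0. F = 4.939, F_crit ≈ 2.975. Reject H₀.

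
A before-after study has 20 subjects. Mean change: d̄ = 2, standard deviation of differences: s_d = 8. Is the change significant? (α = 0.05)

t = d̄/(s_d/√n) = 2/(8/√20) = 1.118. df = 19, critical t = ±2.093. Fail to reject H₀.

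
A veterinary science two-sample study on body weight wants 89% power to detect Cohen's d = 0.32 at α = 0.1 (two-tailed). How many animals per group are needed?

z_{α/2} = 1.645, z_β = Φ⁻¹(0.89) = 1.227. For small effect (d = 0.32): n per group = 2(z_{α/2} + z_β)²/d² = 2(1.645 + 1.227)²/0.32² = 161.1 → 162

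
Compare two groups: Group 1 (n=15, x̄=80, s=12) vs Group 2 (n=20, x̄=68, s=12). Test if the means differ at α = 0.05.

Pooled sp = 12.0. t = 2.928, df = 33. Critical t = ±2.035. Reject H₀.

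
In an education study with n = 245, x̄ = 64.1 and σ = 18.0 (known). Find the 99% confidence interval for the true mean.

CI = x̄ ± z*(σ/√n) = 64.1 ± 2.576(18.0/√245) = 64.1 ± 2.96 = (61.14, 67.06)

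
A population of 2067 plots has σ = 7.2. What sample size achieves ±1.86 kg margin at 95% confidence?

Without FPC: n₀ = (1.96×7.2/1.86)² = 57.564. With FPC: n = n₀N/(n₀+N-1) = 56.03 → n = 57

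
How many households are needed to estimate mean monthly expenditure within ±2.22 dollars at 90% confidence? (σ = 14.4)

n = (z*σ/E)² = (1.645×14.4/2.22)² = 113.9 → n = 114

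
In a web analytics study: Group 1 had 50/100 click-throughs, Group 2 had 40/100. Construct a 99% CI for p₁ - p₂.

p̂₁ = 0.5, p̂₂ = 0.4. Difference = 0.1. CI = (-0.08, 0.28)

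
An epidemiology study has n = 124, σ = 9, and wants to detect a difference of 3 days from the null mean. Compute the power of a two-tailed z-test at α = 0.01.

SE = σ/√n = 9/√124 = 0.808. Non-centrality λ = d/SE = 3/0.808 = 3.712. Power ≈ Φ(λ - z_{α/2}) = Φ(3.712 - 2.576) = Φ(1.136) = 0.872.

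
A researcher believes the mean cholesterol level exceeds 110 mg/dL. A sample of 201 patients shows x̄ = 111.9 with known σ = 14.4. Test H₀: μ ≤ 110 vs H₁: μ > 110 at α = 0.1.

z = 1.871. Critical value: 1.28. Reject H₀.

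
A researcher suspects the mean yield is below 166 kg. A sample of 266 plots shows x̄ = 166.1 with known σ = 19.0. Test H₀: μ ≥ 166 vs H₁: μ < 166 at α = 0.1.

z = 0.086. Critical value: -1.28. Fail to reject H₀.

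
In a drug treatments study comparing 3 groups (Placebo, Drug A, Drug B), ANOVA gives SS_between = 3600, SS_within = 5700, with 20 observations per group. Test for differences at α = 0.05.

df_between = 2, df_within = 57. F = MS_between/MS_within = 1800.0/100.0 = 18.0. F_crit ≈ 3.159. Reject H₀. At least one mean differs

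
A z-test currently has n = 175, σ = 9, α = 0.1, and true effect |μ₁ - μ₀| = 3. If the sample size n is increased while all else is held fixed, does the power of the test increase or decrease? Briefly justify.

Power increases: a larger n shrinks the standard error σ/√n, moving the sampling distribution under H₁ further from the critical value.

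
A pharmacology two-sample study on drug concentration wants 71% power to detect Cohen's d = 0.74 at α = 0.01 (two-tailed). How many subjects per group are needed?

z_{α/2} = 2.576, z_β = Φ⁻¹(0.71) = 0.553. For medium effect (d = 0.74): n per group = 2(z_{α/2} + z_β)²/d² = 2(2.576 + 0.553)²/0.74² = 35.8 → 36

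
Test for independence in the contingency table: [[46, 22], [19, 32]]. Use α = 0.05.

χ² = 10.86. df = 1, critical = 3.841. Reject H₀. Variables are dependent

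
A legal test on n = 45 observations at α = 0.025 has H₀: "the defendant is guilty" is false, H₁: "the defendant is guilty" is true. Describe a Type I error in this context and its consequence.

Type I error: rejecting H₀ when it is true — concluding that the defendant is guilty when in fact it is not. Consequence: convicting an innocent person.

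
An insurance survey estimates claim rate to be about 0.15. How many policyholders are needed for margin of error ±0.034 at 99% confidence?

n = z²p(1-p)/E² = 2.576²×0.15×0.85/0.034² = 731.9 → n = 732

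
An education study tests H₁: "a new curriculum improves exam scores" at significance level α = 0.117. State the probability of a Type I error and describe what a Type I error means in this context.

P(Type I error) = α = 0.117. A Type I error is rejecting H₀ when H₀ is actually true (false positive) — here, concluding that a new curriculum improves exam scores when in fact this is not the case. Consequence: adopting a curriculum that gives no real benefit — disruption for nothing.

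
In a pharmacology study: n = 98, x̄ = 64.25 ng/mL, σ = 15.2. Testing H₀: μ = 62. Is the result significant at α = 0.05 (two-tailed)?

z = (64.25 - 62)/(15.2/√98) = 1.465. Since |z| ≤ 1.96, not significant at α = 0.05.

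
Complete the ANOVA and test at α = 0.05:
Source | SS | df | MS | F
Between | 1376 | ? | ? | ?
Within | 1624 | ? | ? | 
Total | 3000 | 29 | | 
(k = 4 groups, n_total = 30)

df_between = 3, df_within = 26. MS_between = 458.67, MS_within = 62.46. F = 7.343, F_crit ≈ 2.975. Reject H₀.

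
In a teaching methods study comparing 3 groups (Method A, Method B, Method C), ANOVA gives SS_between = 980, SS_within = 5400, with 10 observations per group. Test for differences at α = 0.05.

df_between = 2, df_within = 27. F = MS_between/MS_within = 490.0/200.0 = 2.45. F_crit ≈ 3.354. Fail to reject H₀.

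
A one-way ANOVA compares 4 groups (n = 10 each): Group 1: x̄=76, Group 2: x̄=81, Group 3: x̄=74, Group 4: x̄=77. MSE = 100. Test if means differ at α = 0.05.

Grand mean = 77.0. SS_between = 260.0, MS_between = 86.67. F = 0.867, F_crit ≈ 2.866. Fail to reject H₀.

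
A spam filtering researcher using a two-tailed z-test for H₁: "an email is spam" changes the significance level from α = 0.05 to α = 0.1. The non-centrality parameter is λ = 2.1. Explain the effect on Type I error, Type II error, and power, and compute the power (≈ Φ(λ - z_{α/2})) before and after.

Increasing α from 0.05 to 0.1:
• Type I error rate increases (α is the Type I rate by definition).
• Critical value moves from z_{α/2} = 1.96 to 1.645, so power = Φ(λ - z_{α/2}) goes from Φ(2.1 - 1.96) = 0.556 to Φ(2.1 - 1.645) = 0.675.
• Type II error rate β = 1 - power therefore decreases (0.444 → 0.325).
Appropriate when false negatives are costly — here, a spam email lands in the inbox.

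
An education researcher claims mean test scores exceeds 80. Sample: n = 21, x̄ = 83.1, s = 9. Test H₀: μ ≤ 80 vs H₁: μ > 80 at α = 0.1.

t = (83.1 - 80)/(9/√21) = 1.578, df = 20. Critical t = 1.325. Reject H₀.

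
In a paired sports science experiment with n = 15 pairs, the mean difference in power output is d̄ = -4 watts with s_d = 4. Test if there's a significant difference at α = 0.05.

t = d̄/(s_d/√n) = -4/(4/√15) = -3.873. df = 14, critical t = ±2.145. Reject H₀.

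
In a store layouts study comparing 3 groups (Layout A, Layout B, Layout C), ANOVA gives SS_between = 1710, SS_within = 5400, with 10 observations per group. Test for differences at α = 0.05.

df_between = 2, df_within = 27. F = MS_between/MS_within = 855.0/200.0 = 4.275. F_crit ≈ 3.354. Reject H₀. At least one mean differs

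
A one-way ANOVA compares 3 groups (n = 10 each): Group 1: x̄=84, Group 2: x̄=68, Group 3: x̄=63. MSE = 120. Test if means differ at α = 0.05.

Grand mean = 71.67. SS_between = 2406.67, MS_between = 1203.33. F = 10.028, F_crit ≈ 3.354. Reject H₀.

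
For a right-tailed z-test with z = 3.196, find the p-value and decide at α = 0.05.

p = P(Z > 3.196) = 1 - Φ(3.196) ≈ 0.0007. Since p < 0.05, reject H₀ (significant) at α = 0.05.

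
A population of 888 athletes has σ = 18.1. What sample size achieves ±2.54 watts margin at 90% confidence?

Without FPC: n₀ = (1.645×18.1/2.54)² = 137.411. With FPC: n = n₀N/(n₀+N-1) = 119.1 → n = 120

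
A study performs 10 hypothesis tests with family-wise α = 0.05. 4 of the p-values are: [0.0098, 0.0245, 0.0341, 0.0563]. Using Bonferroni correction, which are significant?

Bonferroni α = 0.05/10 = 0.005. None of the given p-values are significant.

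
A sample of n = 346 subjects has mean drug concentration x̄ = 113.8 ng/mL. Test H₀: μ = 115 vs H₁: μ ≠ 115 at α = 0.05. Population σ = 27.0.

z = (x̄ - μ₀)/(σ/√n) = (113.8 - 115)/(27.0/√346) = -0.827. Critical value: ±1.96. Since |-0.827| ≤ 1.96, Fail to reject H₀.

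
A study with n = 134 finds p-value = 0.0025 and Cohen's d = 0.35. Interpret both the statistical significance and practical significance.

Statistically significant (p = 0.0025 < 0.05). Cohen's d = 0.35 indicates a small effect size. Both statistical and practical significance should be considered.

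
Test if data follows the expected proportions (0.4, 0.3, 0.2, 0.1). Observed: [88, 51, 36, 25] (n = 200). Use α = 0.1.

Expected: [80.0, 60.0, 40.0, 20.0]. χ² = 3.8. df = 3, critical = 6.251. Fail to reject H₀.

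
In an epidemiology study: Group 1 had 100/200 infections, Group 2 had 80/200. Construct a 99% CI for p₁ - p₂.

p̂₁ = 0.5, p̂₂ = 0.4. Difference = 0.1. CI = (-0.028, 0.228)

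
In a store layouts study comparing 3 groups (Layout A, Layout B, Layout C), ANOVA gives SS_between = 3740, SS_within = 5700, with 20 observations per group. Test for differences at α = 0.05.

df_between = 2, df_within = 57. F = MS_between/MS_within = 1870.0/100.0 = 18.7. F_crit ≈ 3.159. Reject H₀. At least one mean differs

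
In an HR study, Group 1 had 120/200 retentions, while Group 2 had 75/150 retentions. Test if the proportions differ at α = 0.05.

p̂₁ = 0.6, p̂₂ = 0.5, pooled p̂ = 0.557. z = 1.864. Critical: ±1.96. Fail to reject H₀.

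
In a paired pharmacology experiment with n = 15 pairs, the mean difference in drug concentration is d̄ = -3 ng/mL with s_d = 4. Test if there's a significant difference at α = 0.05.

t = d̄/(s_d/√n) = -3/(4/√15) = -2.905. df = 14, critical t = ±2.145. Reject H₀.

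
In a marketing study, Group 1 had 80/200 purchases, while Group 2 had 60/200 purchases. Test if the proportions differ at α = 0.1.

p̂₁ = 0.4, p̂₂ = 0.3, pooled p̂ = 0.35. z = 2.097. Critical: ±1.645. Reject H₀.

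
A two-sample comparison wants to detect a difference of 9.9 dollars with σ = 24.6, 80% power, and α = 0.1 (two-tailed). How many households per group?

n per group = 2(z_α/2 + z_β)²σ²/d² = 2×(1.645 + 0.84)²×24.6²/9.9² = 76.3 → n = 77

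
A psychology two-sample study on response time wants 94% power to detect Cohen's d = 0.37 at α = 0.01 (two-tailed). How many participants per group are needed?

z_{α/2} = 2.576, z_β = Φ⁻¹(0.94) = 1.555. For small effect (d = 0.37): n per group = 2(z_{α/2} + z_β)²/d² = 2(2.576 + 1.555)²/0.37² = 249.3 → 250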